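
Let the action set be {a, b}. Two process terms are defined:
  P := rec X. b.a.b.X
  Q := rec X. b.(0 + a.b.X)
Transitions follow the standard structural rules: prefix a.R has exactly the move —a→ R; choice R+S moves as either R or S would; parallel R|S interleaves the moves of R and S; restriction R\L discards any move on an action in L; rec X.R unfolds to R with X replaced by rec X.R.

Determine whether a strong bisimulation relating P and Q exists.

YES

LTS(P): 3 reachable states
  m0 = rec X. b.a.b.X | —b→ m1
  m1 = a.b.(rec X. b.a.b.X) | —a→ m2
  m2 = b.(rec X. b.a.b.X) | —b→ m0
LTS(Q): 3 reachable states
  n0 = rec X. b.(0 + a.b.X) | —b→ n1
  n1 = 0 + a.b.(rec X. b.(0 + a.b.X)) | —a→ n2
  n2 = b.(rec X. b.(0 + a.b.X)) | —b→ n0
Partition-refinement fixed point:
  B0 = {m0, n0}
  B1 = {m1, n1}
  B2 = {m2, n2}
m0 ∈ B0, n0 ∈ B0 → same block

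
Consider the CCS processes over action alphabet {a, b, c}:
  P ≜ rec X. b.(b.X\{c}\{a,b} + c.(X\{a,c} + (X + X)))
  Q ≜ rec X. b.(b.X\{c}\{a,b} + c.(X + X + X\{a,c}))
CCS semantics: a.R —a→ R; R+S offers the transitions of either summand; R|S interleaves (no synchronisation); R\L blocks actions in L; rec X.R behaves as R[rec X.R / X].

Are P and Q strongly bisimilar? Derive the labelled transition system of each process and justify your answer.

Reachable graph of P (6 states):
  m0 = rec X. b.(b.X\{c}\{a,b} + c.(X\{a,c} + (X + X))) → —b→ m1
  m1 = b.(rec X. b.(b.X\{c}\{a,b} + c.(X\{a,c} + (X + X))))\{c}\{a,b} + c.((rec X. b.(b.X\{c}\{a,b} + c.(X\{a,c} + (X + X))))\{a,c} + ((rec X. b.(b.X\{c}\{a,b} + c.(X\{a,c} + (X + X)))) + (rec X. b.(b.X\{c}\{a,b} + c.(X\{a,c} + (X + X)))))) → —b→ m2, —c→ m3
  m2 = (rec X. b.(b.X\{c}\{a,b} + c.(X\{a,c} + (X + X))))\{c}\{a,b} → stopped
  m3 = (rec X. b.(b.X\{c}\{a,b} + c.(X\{a,c} + (X + X))))\{a,c} + ((rec X. b.(b.X\{c}\{a,b} + c.(X\{a,c} + (X + X)))) + (rec X. b.(b.X\{c}\{a,b} + c.(X\{a,c} + (X + X))))) → —b→ m1, —b→ m4
  m4 = (b.(rec X. b.(b.X\{c}\{a,b} + c.(X\{a,c} + (X + X))))\{c}\{a,b} + c.((rec X. b.(b.X\{c}\{a,b} + c.(X\{a,c} + (X + X))))\{a,c} + ((rec X. b.(b.X\{c}\{a,b} + c.(X\{a,c} + (X + X)))) + (rec X. b.(b.X\{c}\{a,b} + c.(X\{a,c} + (X + X)))))))\{a,c} → —b→ m5
  m5 = (rec X. b.(b.X\{c}\{a,b} + c.(X\{a,c} + (X + X))))\{c}\{a,b}\{a,c} → stopped
Reachable graph of Q (6 states):
  n0 = rec X. b.(b.X\{c}\{a,b} + c.(X + X + X\{a,c})) → —b→ n1
  n1 = b.(rec X. b.(b.X\{c}\{a,b} + c.(X + X + X\{a,c})))\{c}\{a,b} + c.((rec X. b.(b.X\{c}\{a,b} + c.(X + X + X\{a,c}))) + (rec X. b.(b.X\{c}\{a,b} + c.(X + X + X\{a,c}))) + (rec X. b.(b.X\{c}\{a,b} + c.(X + X + X\{a,c})))\{a,c}) → —b→ n2, —c→ n3
  n2 = (rec X. b.(b.X\{c}\{a,b} + c.(X + X + X\{a,c})))\{c}\{a,b} → stopped
  n3 = (rec X. b.(b.X\{c}\{a,b} + c.(X + X + X\{a,c}))) + (rec X. b.(b.X\{c}\{a,b} + c.(X + X + X\{a,c}))) + (rec X. b.(b.X\{c}\{a,b} + c.(X + X + X\{a,c})))\{a,c} → —b→ n1, —b→ n4
  n4 = (b.(rec X. b.(b.X\{c}\{a,b} + c.(X + X + X\{a,c})))\{c}\{a,b} + c.((rec X. b.(b.X\{c}\{a,b} + c.(X + X + X\{a,c}))) + (rec X. b.(b.X\{c}\{a,b} + c.(X + X + X\{a,c}))) + (rec X. b.(b.X\{c}\{a,b} + c.(X + X + X\{a,c})))\{a,c}))\{a,c} → —b→ n5
  n5 = (rec X. b.(b.X\{c}\{a,b} + c.(X + X + X\{a,c})))\{c}\{a,b}\{a,c} → stopped
Bisimilarity quotient blocks:
  B0 = {m0, n0}
  B1 = {m1, n1}
  B2 = {m3, n3}
  B3 = {m4, n4}
  B4 = {m2, m5, n2, n5}
m0 ∈ B0, n0 ∈ B0 → same block

bisimilar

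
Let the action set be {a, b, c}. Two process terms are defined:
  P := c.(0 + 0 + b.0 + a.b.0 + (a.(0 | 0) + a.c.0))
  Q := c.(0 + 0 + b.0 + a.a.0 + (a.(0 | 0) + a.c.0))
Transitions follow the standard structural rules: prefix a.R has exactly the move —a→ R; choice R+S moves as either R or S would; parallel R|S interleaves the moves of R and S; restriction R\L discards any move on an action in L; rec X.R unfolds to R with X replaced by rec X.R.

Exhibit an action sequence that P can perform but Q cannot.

cab

P's transition system — 6 states:
  m0 = c.(0 + 0 + b.0 + a.b.0 + (a.(0 | 0) + a.c.0)) :: -c-> m1
  m1 = 0 + 0 + b.0 + a.b.0 + (a.(0 | 0) + a.c.0) :: -a-> m2, -a-> m3, -a-> m4, -b-> m5
  m2 = 0 | 0 :: ·
  m3 = b.0 :: -b-> m5
  m4 = c.0 :: -c-> m5
  m5 = 0 :: ·
Q's transition system — 6 states:
  n0 = c.(0 + 0 + b.0 + a.a.0 + (a.(0 | 0) + a.c.0)) :: -c-> n1
  n1 = 0 + 0 + b.0 + a.a.0 + (a.(0 | 0) + a.c.0) :: -a-> n2, -a-> n3, -a-> n4, -b-> n5
  n2 = 0 | 0 :: ·
  n3 = a.0 :: -a-> n5
  n4 = c.0 :: -c-> n5
  n5 = 0 :: ·
Run σ = ⟨cab⟩ on P: start {m0}
  [1] c ⇒ {m1}
  [2] a ⇒ {m2, m3, m4}
  [3] b ⇒ {m5}
  P completes σ.
Run σ = ⟨cab⟩ on Q: start {n0}
  [1] c ⇒ {n1}
  [2] a ⇒ {n2, n3, n4}
  [3] b ⇒ no successor for Q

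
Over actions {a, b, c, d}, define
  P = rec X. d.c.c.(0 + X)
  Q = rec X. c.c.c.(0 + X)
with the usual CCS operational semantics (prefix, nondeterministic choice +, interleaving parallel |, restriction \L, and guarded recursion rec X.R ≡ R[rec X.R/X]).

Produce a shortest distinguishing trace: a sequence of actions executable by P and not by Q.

LTS(P): 4 reachable states
  m0 = rec X. d.c.c.(0 + X) → —d→ m1
  m1 = c.c.(0 + (rec X. d.c.c.(0 + X))) → —c→ m2
  m2 = c.(0 + (rec X. d.c.c.(0 + X))) → —c→ m3
  m3 = 0 + (rec X. d.c.c.(0 + X)) → —d→ m1
LTS(Q): 4 reachable states
  n0 = rec X. c.c.c.(0 + X) → —c→ n1
  n1 = c.c.(0 + (rec X. c.c.c.(0 + X))) → —c→ n2
  n2 = c.(0 + (rec X. c.c.c.(0 + X))) → —c→ n3
  n3 = 0 + (rec X. c.c.c.(0 + X)) → —c→ n1
Executing d from P (initial set {m0}):
  after d @ step 1: {m1}
  ✓ P
Executing d from Q (initial set {n0}):
  after d @ step 1: no successor for Q

d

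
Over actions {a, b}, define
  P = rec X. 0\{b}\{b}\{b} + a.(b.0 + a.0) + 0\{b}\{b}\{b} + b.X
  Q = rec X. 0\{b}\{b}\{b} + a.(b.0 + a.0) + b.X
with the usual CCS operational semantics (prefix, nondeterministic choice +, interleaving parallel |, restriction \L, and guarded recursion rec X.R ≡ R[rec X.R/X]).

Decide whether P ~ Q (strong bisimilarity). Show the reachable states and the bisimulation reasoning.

YES

Reachable graph of P (3 states):
  u0 = rec X. 0\{b}\{b}\{b} + a.(b.0 + a.0) + 0\{b}\{b}\{b} + b.X has moves =a=> u1, =b=> u0
  u1 = b.0 + a.0 has moves =a=> u2, =b=> u2
  u2 = 0 has moves (no moves)
Reachable graph of Q (3 states):
  v0 = rec X. 0\{b}\{b}\{b} + a.(b.0 + a.0) + b.X has moves =a=> v1, =b=> v0
  v1 = b.0 + a.0 has moves =a=> v2, =b=> v2
  v2 = 0 has moves (no moves)
Bisimilarity quotient blocks:
  B0 = {u0, v0}
  B1 = {u1, v1}
  B2 = {u2, v2}
u0 ∈ B0, v0 ∈ B0 → same block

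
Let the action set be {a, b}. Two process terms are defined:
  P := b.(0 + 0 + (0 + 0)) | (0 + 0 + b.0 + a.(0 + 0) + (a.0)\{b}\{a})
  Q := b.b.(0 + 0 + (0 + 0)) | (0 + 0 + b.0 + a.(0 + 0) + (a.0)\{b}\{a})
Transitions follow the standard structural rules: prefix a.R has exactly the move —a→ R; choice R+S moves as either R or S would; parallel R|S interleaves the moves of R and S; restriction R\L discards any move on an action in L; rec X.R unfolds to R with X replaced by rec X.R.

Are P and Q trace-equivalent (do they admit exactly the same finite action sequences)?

NO — witness ⟨abb⟩

Reachable graph of P (6 states):
  p0 = b.(0 + 0 + (0 + 0)) | (0 + 0 + b.0 + a.(0 + 0) + (a.0)\{b}\{a}) → -a-> p1, -b-> p2, -b-> p3
  p1 = b.(0 + 0 + (0 + 0)) | (0 + 0) → -b-> p4
  p2 = (0 + 0 + (0 + 0)) | (0 + 0 + b.0 + a.(0 + 0) + (a.0)\{b}\{a}) → -a-> p4, -b-> p5
  p3 = b.(0 + 0 + (0 + 0)) | 0 → -b-> p5
  p4 = (0 + 0 + (0 + 0)) | (0 + 0) → ∅
  p5 = (0 + 0 + (0 + 0)) | 0 → ∅
Reachable graph of Q (9 states):
  q0 = b.b.(0 + 0 + (0 + 0)) | (0 + 0 + b.0 + a.(0 + 0) + (a.0)\{b}\{a}) → -a-> q1, -b-> q2, -b-> q3
  q1 = b.b.(0 + 0 + (0 + 0)) | (0 + 0) → -b-> q4
  q2 = b.(0 + 0 + (0 + 0)) | (0 + 0 + b.0 + a.(0 + 0) + (a.0)\{b}\{a}) → -a-> q4, -b-> q5, -b-> q6
  q3 = b.b.(0 + 0 + (0 + 0)) | 0 → -b-> q6
  q4 = b.(0 + 0 + (0 + 0)) | (0 + 0) → -b-> q7
  q5 = (0 + 0 + (0 + 0)) | (0 + 0 + b.0 + a.(0 + 0) + (a.0)\{b}\{a}) → -a-> q7, -b-> q8
  q6 = b.(0 + 0 + (0 + 0)) | 0 → -b-> q8
  q7 = (0 + 0 + (0 + 0)) | (0 + 0) → ∅
  q8 = (0 + 0 + (0 + 0)) | 0 → ∅
Run σ = ⟨abb⟩ on Q: start {q0}
  after a @ step 1: {q1}
  after b @ step 2: {q4}
  after b @ step 3: {q7}
  Q completes σ.
Run σ = ⟨abb⟩ on P: start {p0}
  after a @ step 1: {p1}
  after b @ step 2: {p4}
  after b @ step 3: no successor for P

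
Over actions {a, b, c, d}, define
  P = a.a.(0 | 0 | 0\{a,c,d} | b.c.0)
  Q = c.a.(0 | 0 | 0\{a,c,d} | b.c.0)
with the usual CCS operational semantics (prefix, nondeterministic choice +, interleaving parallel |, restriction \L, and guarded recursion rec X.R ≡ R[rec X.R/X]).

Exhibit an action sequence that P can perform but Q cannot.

P's transition system — 5 states:
  s0 = a.a.(0 | 0 | 0\{a,c,d} | b.c.0) → --a--▸ s1
  s1 = a.(0 | 0 | 0\{a,c,d} | b.c.0) → --a--▸ s2
  s2 = 0 | 0 | 0\{a,c,d} | b.c.0 → --b--▸ s3
  s3 = 0 | 0 | 0\{a,c,d} | c.0 → --c--▸ s4
  s4 = 0 | 0 | 0\{a,c,d} | 0 → deadlocked
Q's transition system — 5 states:
  t0 = c.a.(0 | 0 | 0\{a,c,d} | b.c.0) → --c--▸ t1
  t1 = a.(0 | 0 | 0\{a,c,d} | b.c.0) → --a--▸ t2
  t2 = 0 | 0 | 0\{a,c,d} | b.c.0 → --b--▸ t3
  t3 = 0 | 0 | 0\{a,c,d} | c.0 → --c--▸ t4
  t4 = 0 | 0 | 0\{a,c,d} | 0 → deadlocked
Run σ = ⟨a⟩ on P: start {s0}
  [1] a ⇒ {s1}
  P completes σ.
Run σ = ⟨a⟩ on Q: start {t0}
  [1] a ⇒ ∅ (Q stuck)

a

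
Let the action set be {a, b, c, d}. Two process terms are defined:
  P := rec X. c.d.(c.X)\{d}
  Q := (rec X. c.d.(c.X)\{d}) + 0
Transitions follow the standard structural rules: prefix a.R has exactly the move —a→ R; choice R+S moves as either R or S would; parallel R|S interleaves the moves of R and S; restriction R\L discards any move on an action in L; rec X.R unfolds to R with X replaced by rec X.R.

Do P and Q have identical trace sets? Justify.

Reachable graph of P (5 states):
  m0 = rec X. c.d.(c.X)\{d} has moves ··c··> m1
  m1 = d.(c.(rec X. c.d.(c.X)\{d}))\{d} has moves ··d··> m2
  m2 = (c.(rec X. c.d.(c.X)\{d}))\{d} has moves ··c··> m3
  m3 = (rec X. c.d.(c.X)\{d})\{d} has moves ··c··> m4
  m4 = (d.(c.(rec X. c.d.(c.X)\{d}))\{d})\{d} has moves ·
Reachable graph of Q (5 states):
  n0 = (rec X. c.d.(c.X)\{d}) + 0 has moves ··c··> n1
  n1 = d.(c.(rec X. c.d.(c.X)\{d}))\{d} has moves ··d··> n2
  n2 = (c.(rec X. c.d.(c.X)\{d}))\{d} has moves ··c··> n3
  n3 = (rec X. c.d.(c.X)\{d})\{d} has moves ··c··> n4
  n4 = (d.(c.(rec X. c.d.(c.X)\{d}))\{d})\{d} has moves ·
Coarsest stable partition (strong bisimilarity classes):
  B0 = {m0, n0}
  B1 = {m1, n1}
  B2 = {m2, n2}
  B3 = {m3, n3}
  B4 = {m4, n4}
m0 ∈ B0, n0 ∈ B0 → same block
Bisimilar ⇒ trace-equivalent.

traces(P) = traces(Q)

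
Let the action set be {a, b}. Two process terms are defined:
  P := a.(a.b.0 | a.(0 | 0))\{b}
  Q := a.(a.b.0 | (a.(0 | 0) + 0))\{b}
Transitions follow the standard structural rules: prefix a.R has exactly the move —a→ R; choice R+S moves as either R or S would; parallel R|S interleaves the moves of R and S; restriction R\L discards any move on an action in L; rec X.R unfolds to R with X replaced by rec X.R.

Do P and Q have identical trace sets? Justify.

P's transition system — 5 states:
  m0 = a.(a.b.0 | a.(0 | 0))\{b} | --a--▸ m1
  m1 = (a.b.0 | a.(0 | 0))\{b} | --a--▸ m2, --a--▸ m3
  m2 = (a.b.0 | (0 | 0))\{b} | --a--▸ m4
  m3 = (b.0 | a.(0 | 0))\{b} | --a--▸ m4
  m4 = (b.0 | (0 | 0))\{b} | ·
Q's transition system — 5 states:
  n0 = a.(a.b.0 | (a.(0 | 0) + 0))\{b} | --a--▸ n1
  n1 = (a.b.0 | (a.(0 | 0) + 0))\{b} | --a--▸ n2, --a--▸ n3
  n2 = (a.b.0 | (0 | 0))\{b} | --a--▸ n4
  n3 = (b.0 | (a.(0 | 0) + 0))\{b} | --a--▸ n4
  n4 = (b.0 | (0 | 0))\{b} | ·
Coarsest stable partition (strong bisimilarity classes):
  B0 = {m0, n0}
  B1 = {m1, n1}
  B2 = {m2, m3, n2, n3}
  B3 = {m4, n4}
m0 ∈ B0, n0 ∈ B0 → same block
Bisimilar ⇒ trace-equivalent.

traces(P) = traces(Q)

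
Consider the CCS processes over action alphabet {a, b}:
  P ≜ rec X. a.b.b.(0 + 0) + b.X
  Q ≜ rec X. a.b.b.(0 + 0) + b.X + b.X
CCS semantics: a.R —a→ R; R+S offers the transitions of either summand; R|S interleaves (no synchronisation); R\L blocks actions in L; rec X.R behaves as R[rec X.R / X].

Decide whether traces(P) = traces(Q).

Reachable graph of P (4 states):
  s0 = rec X. a.b.b.(0 + 0) + b.X → —a→ s1, —b→ s0
  s1 = b.b.(0 + 0) → —b→ s2
  s2 = b.(0 + 0) → —b→ s3
  s3 = 0 + 0 → deadlocked
Reachable graph of Q (4 states):
  t0 = rec X. a.b.b.(0 + 0) + b.X + b.X → —a→ t1, —b→ t0
  t1 = b.b.(0 + 0) → —b→ t2
  t2 = b.(0 + 0) → —b→ t3
  t3 = 0 + 0 → deadlocked
Bisimilarity quotient blocks:
  B0 = {s0, t0}
  B1 = {s1, t1}
  B2 = {s2, t2}
  B3 = {s3, t3}
s0 ∈ B0, t0 ∈ B0 → same block
Bisimilar ⇒ trace-equivalent.

trace-equivalent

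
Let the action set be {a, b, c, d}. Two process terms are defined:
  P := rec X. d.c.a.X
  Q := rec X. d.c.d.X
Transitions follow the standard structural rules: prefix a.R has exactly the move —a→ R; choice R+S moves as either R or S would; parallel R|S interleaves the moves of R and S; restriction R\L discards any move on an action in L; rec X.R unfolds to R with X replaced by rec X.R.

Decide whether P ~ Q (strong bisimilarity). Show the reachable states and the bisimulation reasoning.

P ≁ Q

Reachable graph of P (3 states):
  m0 = rec X. d.c.a.X | --d--▸ m1
  m1 = c.a.(rec X. d.c.a.X) | --c--▸ m2
  m2 = a.(rec X. d.c.a.X) | --a--▸ m0
Reachable graph of Q (3 states):
  n0 = rec X. d.c.d.X | --d--▸ n1
  n1 = c.d.(rec X. d.c.d.X) | --c--▸ n2
  n2 = d.(rec X. d.c.d.X) | --d--▸ n0
Bisimilarity quotient blocks:
  B0 = {m0}
  B1 = {m1}
  B2 = {m2}
  B3 = {n0}
  B4 = {n1}
  B5 = {n2}
m0 ∈ B0, n0 ∈ B3 → different blocks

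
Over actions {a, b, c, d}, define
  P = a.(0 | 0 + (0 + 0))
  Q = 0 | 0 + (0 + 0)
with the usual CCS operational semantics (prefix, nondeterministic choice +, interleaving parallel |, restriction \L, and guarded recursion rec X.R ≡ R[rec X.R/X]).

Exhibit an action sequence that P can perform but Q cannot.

a

P's transition system — 2 states:
  m0 = a.(0 | 0 + (0 + 0)) | —a→ m1
  m1 = 0 | 0 + (0 + 0) | deadlocked
Q's transition system — 1 states:
  n0 = 0 | 0 + (0 + 0) | deadlocked
Executing a from P (initial set {m0}):
  step 1 (a): {m1}
  — P admits the full trace.
Executing a from Q (initial set {n0}):
  step 1 (a): ∅  — Q cannot continue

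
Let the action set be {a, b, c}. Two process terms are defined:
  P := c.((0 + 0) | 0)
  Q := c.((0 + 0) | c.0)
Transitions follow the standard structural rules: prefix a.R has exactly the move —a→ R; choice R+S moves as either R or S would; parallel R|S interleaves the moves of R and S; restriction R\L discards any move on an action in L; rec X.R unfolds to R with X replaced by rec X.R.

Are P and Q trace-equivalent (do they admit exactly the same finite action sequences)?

P's transition system — 2 states:
  m0 = c.((0 + 0) | 0) → —c→ m1
  m1 = (0 + 0) | 0 → stopped
Q's transition system — 3 states:
  n0 = c.((0 + 0) | c.0) → —c→ n1
  n1 = (0 + 0) | c.0 → —c→ n2
  n2 = (0 + 0) | 0 → stopped
Trace ⟨cc⟩ through Q, begin at {n0}:
  step 1 (c): {n1}
  step 2 (c): {n2}
  — Q admits the full trace.
Trace ⟨cc⟩ through P, begin at {m0}:
  step 1 (c): {m1}
  step 2 (c): no successor for P

trace-distinct — witness ⟨cc⟩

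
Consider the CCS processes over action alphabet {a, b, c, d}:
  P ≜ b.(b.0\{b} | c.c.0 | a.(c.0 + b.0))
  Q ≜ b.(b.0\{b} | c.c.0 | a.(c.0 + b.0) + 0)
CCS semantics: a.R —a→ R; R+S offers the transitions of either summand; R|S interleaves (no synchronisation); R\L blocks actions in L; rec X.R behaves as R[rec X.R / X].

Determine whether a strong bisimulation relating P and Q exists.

P ~ Q

Reachable graph of P (19 states):
  m0 = b.(b.0\{b} | c.c.0 | a.(c.0 + b.0)) has moves ··b··> m1
  m1 = b.0\{b} | c.c.0 | a.(c.0 + b.0) has moves ··a··> m2, ··b··> m3, ··c··> m4
  m2 = b.0\{b} | c.c.0 | (c.0 + b.0) has moves ··b··> m5, ··b··> m6, ··c··> m6, ··c··> m7
  m3 = 0\{b} | c.c.0 | a.(c.0 + b.0) has moves ··a··> m5, ··c··> m8
  m4 = b.0\{b} | c.0 | a.(c.0 + b.0) has moves ··a··> m7, ··b··> m8, ··c··> m9
  m5 = 0\{b} | c.c.0 | (c.0 + b.0) has moves ··b··> m10, ··c··> m10, ··c··> m11
  m6 = b.0\{b} | c.c.0 | 0 has moves ··b··> m10, ··c··> m12
  m7 = b.0\{b} | c.0 | (c.0 + b.0) has moves ··b··> m11, ··b··> m12, ··c··> m12, ··c··> m13
  m8 = 0\{b} | c.0 | a.(c.0 + b.0) has moves ··a··> m11, ··c··> m14
  m9 = b.0\{b} | 0 | a.(c.0 + b.0) has moves ··a··> m13, ··b··> m14
  m10 = 0\{b} | c.c.0 | 0 has moves ··c··> m15
  m11 = 0\{b} | c.0 | (c.0 + b.0) has moves ··b··> m15, ··c··> m15, ··c··> m16
  m12 = b.0\{b} | c.0 | 0 has moves ··b··> m15, ··c··> m17
  m13 = b.0\{b} | 0 | (c.0 + b.0) has moves ··b··> m16, ··b··> m17, ··c··> m17
  m14 = 0\{b} | 0 | a.(c.0 + b.0) has moves ··a··> m16
  m15 = 0\{b} | c.0 | 0 has moves ··c··> m18
  m16 = 0\{b} | 0 | (c.0 + b.0) has moves ··b··> m18, ··c··> m18
  m17 = b.0\{b} | 0 | 0 has moves ··b··> m18
  m18 = 0\{b} | 0 | 0 has moves stopped
Reachable graph of Q (19 states):
  n0 = b.(b.0\{b} | c.c.0 | a.(c.0 + b.0) + 0) has moves ··b··> n1
  n1 = b.0\{b} | c.c.0 | a.(c.0 + b.0) + 0 has moves ··a··> n2, ··b··> n3, ··c··> n4
  n2 = b.0\{b} | c.c.0 | (c.0 + b.0) has moves ··b··> n5, ··b··> n6, ··c··> n6, ··c··> n7
  n3 = 0\{b} | c.c.0 | a.(c.0 + b.0) has moves ··a··> n5, ··c··> n8
  n4 = b.0\{b} | c.0 | a.(c.0 + b.0) has moves ··a··> n7, ··b··> n8, ··c··> n9
  n5 = 0\{b} | c.c.0 | (c.0 + b.0) has moves ··b··> n10, ··c··> n10, ··c··> n11
  n6 = b.0\{b} | c.c.0 | 0 has moves ··b··> n10, ··c··> n12
  n7 = b.0\{b} | c.0 | (c.0 + b.0) has moves ··b··> n11, ··b··> n12, ··c··> n12, ··c··> n13
  n8 = 0\{b} | c.0 | a.(c.0 + b.0) has moves ··a··> n11, ··c··> n14
  n9 = b.0\{b} | 0 | a.(c.0 + b.0) has moves ··a··> n13, ··b··> n14
  n10 = 0\{b} | c.c.0 | 0 has moves ··c··> n15
  n11 = 0\{b} | c.0 | (c.0 + b.0) has moves ··b··> n15, ··c··> n15, ··c··> n16
  n12 = b.0\{b} | c.0 | 0 has moves ··b··> n15, ··c··> n17
  n13 = b.0\{b} | 0 | (c.0 + b.0) has moves ··b··> n16, ··b··> n17, ··c··> n17
  n14 = 0\{b} | 0 | a.(c.0 + b.0) has moves ··a··> n16
  n15 = 0\{b} | c.0 | 0 has moves ··c··> n18
  n16 = 0\{b} | 0 | (c.0 + b.0) has moves ··b··> n18, ··c··> n18
  n17 = b.0\{b} | 0 | 0 has moves ··b··> n18
  n18 = 0\{b} | 0 | 0 has moves stopped
Bisimilarity quotient blocks:
  B0 = {m0, n0}
  B1 = {m1, n1}
  B2 = {m2, n2}
  B3 = {m6, n6}
  B4 = {m10, n10}
  B5 = {m15, n15}
  B6 = {m18, n18}
  B7 = {m12, n12}
  B8 = {m17, n17}
  B9 = {m5, n5}
  B10 = {m11, n11}
  B11 = {m16, n16}
  B12 = {m7, n7}
  B13 = {m13, n13}
  B14 = {m4, n4}
  B15 = {m8, n8}
  B16 = {m14, n14}
  B17 = {m9, n9}
  B18 = {m3, n3}
m0 ∈ B0, n0 ∈ B0 → same block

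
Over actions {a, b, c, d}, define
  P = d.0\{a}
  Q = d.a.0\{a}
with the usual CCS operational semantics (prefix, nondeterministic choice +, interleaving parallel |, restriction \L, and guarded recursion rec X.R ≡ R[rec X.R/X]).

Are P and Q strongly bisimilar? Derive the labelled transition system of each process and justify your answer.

NO

LTS(P): 2 reachable states
  p0 = d.0\{a} :: —d→ p1
  p1 = 0\{a} :: ·
LTS(Q): 3 reachable states
  q0 = d.a.0\{a} :: —d→ q1
  q1 = a.0\{a} :: —a→ q2
  q2 = 0\{a} :: ·
Coarsest stable partition (strong bisimilarity classes):
  B0 = {p0}
  B1 = {p1, q2}
  B2 = {q0}
  B3 = {q1}
p0 ∈ B0, q0 ∈ B2 → different blocks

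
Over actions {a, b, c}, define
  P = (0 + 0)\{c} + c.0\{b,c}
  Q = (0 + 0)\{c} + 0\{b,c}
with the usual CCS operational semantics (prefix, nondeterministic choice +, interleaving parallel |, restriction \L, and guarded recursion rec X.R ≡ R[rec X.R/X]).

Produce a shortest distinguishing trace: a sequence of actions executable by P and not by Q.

LTS(P): 2 reachable states
  p0 = (0 + 0)\{c} + c.0\{b,c} has moves --c--▸ p1
  p1 = 0\{b,c} has moves deadlocked
LTS(Q): 1 reachable states
  q0 = (0 + 0)\{c} + 0\{b,c} has moves deadlocked
Trace ⟨c⟩ through P, begin at {p0}:
  [1] c ⇒ {p1}
  P completes σ.
Trace ⟨c⟩ through Q, begin at {q0}:
  [1] c ⇒ no successor for Q

c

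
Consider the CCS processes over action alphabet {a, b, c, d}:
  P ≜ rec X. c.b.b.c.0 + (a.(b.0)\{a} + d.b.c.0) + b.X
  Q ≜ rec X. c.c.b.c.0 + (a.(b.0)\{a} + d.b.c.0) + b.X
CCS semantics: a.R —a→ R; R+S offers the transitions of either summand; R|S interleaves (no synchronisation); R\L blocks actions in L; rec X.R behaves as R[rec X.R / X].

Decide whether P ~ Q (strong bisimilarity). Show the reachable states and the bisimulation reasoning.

not bisimilar

Reachable graph of P (7 states):
  m0 = rec X. c.b.b.c.0 + (a.(b.0)\{a} + d.b.c.0) + b.X ⊢ ··a··> m1, ··b··> m0, ··c··> m2, ··d··> m3
  m1 = (b.0)\{a} ⊢ ··b··> m4
  m2 = b.b.c.0 ⊢ ··b··> m3
  m3 = b.c.0 ⊢ ··b··> m5
  m4 = 0\{a} ⊢ stopped
  m5 = c.0 ⊢ ··c··> m6
  m6 = 0 ⊢ stopped
Reachable graph of Q (7 states):
  n0 = rec X. c.c.b.c.0 + (a.(b.0)\{a} + d.b.c.0) + b.X ⊢ ··a··> n1, ··b··> n0, ··c··> n2, ··d··> n3
  n1 = (b.0)\{a} ⊢ ··b··> n4
  n2 = c.b.c.0 ⊢ ··c··> n3
  n3 = b.c.0 ⊢ ··b··> n5
  n4 = 0\{a} ⊢ stopped
  n5 = c.0 ⊢ ··c··> n6
  n6 = 0 ⊢ stopped
Coarsest stable partition (strong bisimilarity classes):
  B0 = {m0}
  B1 = {m2}
  B2 = {m3, n3}
  B3 = {m5, n5}
  B4 = {m4, m6, n4, n6}
  B5 = {m1, n1}
  B6 = {n0}
  B7 = {n2}
m0 ∈ B0, n0 ∈ B6 → different blocks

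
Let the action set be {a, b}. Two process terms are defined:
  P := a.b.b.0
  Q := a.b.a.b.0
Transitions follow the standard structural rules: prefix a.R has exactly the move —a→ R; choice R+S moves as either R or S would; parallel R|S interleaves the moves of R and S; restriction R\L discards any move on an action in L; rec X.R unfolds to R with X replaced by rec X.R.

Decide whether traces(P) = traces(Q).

NO — witness ⟨abb⟩

Reachable graph of P (4 states):
  p0 = a.b.b.0 has moves -a-> p1
  p1 = b.b.0 has moves -b-> p2
  p2 = b.0 has moves -b-> p3
  p3 = 0 has moves ·
Reachable graph of Q (5 states):
  q0 = a.b.a.b.0 has moves -a-> q1
  q1 = b.a.b.0 has moves -b-> q2
  q2 = a.b.0 has moves -a-> q3
  q3 = b.0 has moves -b-> q4
  q4 = 0 has moves ·
Run σ = ⟨abb⟩ on P: start {p0}
  [1] a ⇒ {p1}
  [2] b ⇒ {p2}
  [3] b ⇒ {p3}
  P completes σ.
Run σ = ⟨abb⟩ on Q: start {q0}
  [1] a ⇒ {q1}
  [2] b ⇒ {q2}
  [3] b ⇒ ∅  — Q cannot continue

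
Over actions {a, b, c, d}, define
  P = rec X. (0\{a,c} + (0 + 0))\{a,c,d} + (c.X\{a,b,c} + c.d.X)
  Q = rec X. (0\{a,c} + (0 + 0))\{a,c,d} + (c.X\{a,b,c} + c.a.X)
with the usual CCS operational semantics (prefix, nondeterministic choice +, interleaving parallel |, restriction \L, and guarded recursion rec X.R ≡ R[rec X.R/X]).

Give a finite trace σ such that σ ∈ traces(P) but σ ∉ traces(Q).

LTS(P): 3 reachable states
  p0 = rec X. (0\{a,c} + (0 + 0))\{a,c,d} + (c.X\{a,b,c} + c.d.X) | —c→ p1, —c→ p2
  p1 = (rec X. (0\{a,c} + (0 + 0))\{a,c,d} + (c.X\{a,b,c} + c.d.X))\{a,b,c} | deadlocked
  p2 = d.(rec X. (0\{a,c} + (0 + 0))\{a,c,d} + (c.X\{a,b,c} + c.d.X)) | —d→ p0
LTS(Q): 3 reachable states
  q0 = rec X. (0\{a,c} + (0 + 0))\{a,c,d} + (c.X\{a,b,c} + c.a.X) | —c→ q1, —c→ q2
  q1 = (rec X. (0\{a,c} + (0 + 0))\{a,c,d} + (c.X\{a,b,c} + c.a.X))\{a,b,c} | deadlocked
  q2 = a.(rec X. (0\{a,c} + (0 + 0))\{a,c,d} + (c.X\{a,b,c} + c.a.X)) | —a→ q0
Executing cd from P (initial set {p0}):
  [1] c ⇒ {p1, p2}
  [2] d ⇒ {p0}
  P completes σ.
Executing cd from Q (initial set {q0}):
  [1] c ⇒ {q1, q2}
  [2] d ⇒ ∅ (Q stuck)

cd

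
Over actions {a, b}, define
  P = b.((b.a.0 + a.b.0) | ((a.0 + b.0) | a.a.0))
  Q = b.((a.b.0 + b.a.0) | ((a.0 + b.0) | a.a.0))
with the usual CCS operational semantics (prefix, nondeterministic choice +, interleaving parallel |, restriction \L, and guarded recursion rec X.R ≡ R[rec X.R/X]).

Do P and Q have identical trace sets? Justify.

P's transition system — 25 states:
  p0 = b.((b.a.0 + a.b.0) | ((a.0 + b.0) | a.a.0)) :: ··b··> p1
  p1 = (b.a.0 + a.b.0) | ((a.0 + b.0) | a.a.0) :: ··a··> p2, ··a··> p3, ··a··> p4, ··b··> p3, ··b··> p5
  p2 = (b.a.0 + a.b.0) | ((a.0 + b.0) | a.0) :: ··a··> p6, ··a··> p7, ··a··> p8, ··b··> p7, ··b··> p9
  p3 = (b.a.0 + a.b.0) | (0 | a.a.0) :: ··a··> p10, ··a··> p7, ··b··> p11
  p4 = b.0 | ((a.0 + b.0) | a.a.0) :: ··a··> p10, ··a··> p8, ··b··> p10, ··b··> p12
  p5 = a.0 | ((a.0 + b.0) | a.a.0) :: ··a··> p11, ··a··> p12, ··a··> p9, ··b··> p11
  p6 = (b.a.0 + a.b.0) | ((a.0 + b.0) | 0) :: ··a··> p13, ··a··> p14, ··b··> p13, ··b··> p15
  p7 = (b.a.0 + a.b.0) | (0 | a.0) :: ··a··> p13, ··a··> p16, ··b··> p17
  p8 = b.0 | ((a.0 + b.0) | a.0) :: ··a··> p14, ··a··> p16, ··b··> p16, ··b··> p18
  p9 = a.0 | ((a.0 + b.0) | a.0) :: ··a··> p15, ··a··> p17, ··a··> p18, ··b··> p17
  p10 = b.0 | (0 | a.a.0) :: ··a··> p16, ··b··> p19
  p11 = a.0 | (0 | a.a.0) :: ··a··> p17, ··a··> p19
  p12 = 0 | ((a.0 + b.0) | a.a.0) :: ··a··> p18, ··a··> p19, ··b··> p19
  p13 = (b.a.0 + a.b.0) | (0 | 0) :: ··a··> p20, ··b··> p21
  p14 = b.0 | ((a.0 + b.0) | 0) :: ··a··> p20, ··b··> p20, ··b··> p22
  p15 = a.0 | ((a.0 + b.0) | 0) :: ··a··> p21, ··a··> p22, ··b··> p21
  p16 = b.0 | (0 | a.0) :: ··a··> p20, ··b··> p23
  p17 = a.0 | (0 | a.0) :: ··a··> p21, ··a··> p23
  p18 = 0 | ((a.0 + b.0) | a.0) :: ··a··> p22, ··a··> p23, ··b··> p23
  p19 = 0 | (0 | a.a.0) :: ··a··> p23
  p20 = b.0 | (0 | 0) :: ··b··> p24
  p21 = a.0 | (0 | 0) :: ··a··> p24
  p22 = 0 | ((a.0 + b.0) | 0) :: ··a··> p24, ··b··> p24
  p23 = 0 | (0 | a.0) :: ··a··> p24
  p24 = 0 | (0 | 0) :: (no moves)
Q's transition system — 25 states:
  q0 = b.((a.b.0 + b.a.0) | ((a.0 + b.0) | a.a.0)) :: ··b··> q1
  q1 = (a.b.0 + b.a.0) | ((a.0 + b.0) | a.a.0) :: ··a··> q2, ··a··> q3, ··a··> q4, ··b··> q3, ··b··> q5
  q2 = (a.b.0 + b.a.0) | ((a.0 + b.0) | a.0) :: ··a··> q6, ··a··> q7, ··a··> q8, ··b··> q7, ··b··> q9
  q3 = (a.b.0 + b.a.0) | (0 | a.a.0) :: ··a··> q10, ··a··> q7, ··b··> q11
  q4 = b.0 | ((a.0 + b.0) | a.a.0) :: ··a··> q10, ··a··> q8, ··b··> q10, ··b··> q12
  q5 = a.0 | ((a.0 + b.0) | a.a.0) :: ··a··> q11, ··a··> q12, ··a··> q9, ··b··> q11
  q6 = (a.b.0 + b.a.0) | ((a.0 + b.0) | 0) :: ··a··> q13, ··a··> q14, ··b··> q13, ··b··> q15
  q7 = (a.b.0 + b.a.0) | (0 | a.0) :: ··a··> q13, ··a··> q16, ··b··> q17
  q8 = b.0 | ((a.0 + b.0) | a.0) :: ··a··> q14, ··a··> q16, ··b··> q16, ··b··> q18
  q9 = a.0 | ((a.0 + b.0) | a.0) :: ··a··> q15, ··a··> q17, ··a··> q18, ··b··> q17
  q10 = b.0 | (0 | a.a.0) :: ··a··> q16, ··b··> q19
  q11 = a.0 | (0 | a.a.0) :: ··a··> q17, ··a··> q19
  q12 = 0 | ((a.0 + b.0) | a.a.0) :: ··a··> q18, ··a··> q19, ··b··> q19
  q13 = (a.b.0 + b.a.0) | (0 | 0) :: ··a··> q20, ··b··> q21
  q14 = b.0 | ((a.0 + b.0) | 0) :: ··a··> q20, ··b··> q20, ··b··> q22
  q15 = a.0 | ((a.0 + b.0) | 0) :: ··a··> q21, ··a··> q22, ··b··> q21
  q16 = b.0 | (0 | a.0) :: ··a··> q20, ··b··> q23
  q17 = a.0 | (0 | a.0) :: ··a··> q21, ··a··> q23
  q18 = 0 | ((a.0 + b.0) | a.0) :: ··a··> q22, ··a··> q23, ··b··> q23
  q19 = 0 | (0 | a.a.0) :: ··a··> q23
  q20 = b.0 | (0 | 0) :: ··b··> q24
  q21 = a.0 | (0 | 0) :: ··a··> q24
  q22 = 0 | ((a.0 + b.0) | 0) :: ··a··> q24, ··b··> q24
  q23 = 0 | (0 | a.0) :: ··a··> q24
  q24 = 0 | (0 | 0) :: (no moves)
Coarsest stable partition (strong bisimilarity classes):
  B0 = {p0, q0}
  B1 = {p1, q1}
  B2 = {p2, p4, q2, q4}
  B3 = {p10, p7, q10, q7}
  B4 = {p13, p16, q13, q16}
  B5 = {p20, q20}
  B6 = {p24, q24}
  B7 = {p21, p23, q21, q23}
  B8 = {p17, p19, q17, q19}
  B9 = {p6, p8, q6, q8}
  B10 = {p15, p18, q15, q18}
  B11 = {p22, q22}
  B12 = {p14, q14}
  B13 = {p12, p9, q12, q9}
  B14 = {p3, q3}
  B15 = {p11, q11}
  B16 = {p5, q5}
p0 ∈ B0, q0 ∈ B0 → same block
Bisimilar ⇒ trace-equivalent.

traces(P) = traces(Q)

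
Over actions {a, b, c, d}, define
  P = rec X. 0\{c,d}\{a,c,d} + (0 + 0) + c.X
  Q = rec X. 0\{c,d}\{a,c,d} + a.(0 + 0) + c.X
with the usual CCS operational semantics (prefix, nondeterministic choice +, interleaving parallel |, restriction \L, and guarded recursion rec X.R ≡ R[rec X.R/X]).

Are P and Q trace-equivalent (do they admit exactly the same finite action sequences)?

P's transition system — 1 states:
  p0 = rec X. 0\{c,d}\{a,c,d} + (0 + 0) + c.X → —c→ p0
Q's transition system — 2 states:
  q0 = rec X. 0\{c,d}\{a,c,d} + a.(0 + 0) + c.X → —a→ q1, —c→ q0
  q1 = 0 + 0 → ∅
Run σ = ⟨a⟩ on Q: start {q0}
  [1] a ⇒ {q1}
  — Q admits the full trace.
Run σ = ⟨a⟩ on P: start {p0}
  [1] a ⇒ ∅ (P stuck)

trace-distinct — witness ⟨a⟩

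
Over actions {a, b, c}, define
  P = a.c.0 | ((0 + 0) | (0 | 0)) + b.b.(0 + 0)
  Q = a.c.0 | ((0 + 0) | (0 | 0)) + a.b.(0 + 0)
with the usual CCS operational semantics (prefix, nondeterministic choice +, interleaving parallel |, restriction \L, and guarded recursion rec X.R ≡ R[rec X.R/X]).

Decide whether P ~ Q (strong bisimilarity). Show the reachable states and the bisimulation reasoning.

not bisimilar

LTS(P): 5 reachable states
  s0 = a.c.0 | ((0 + 0) | (0 | 0)) + b.b.(0 + 0) :: ··a··> s1, ··b··> s2
  s1 = c.0 | ((0 + 0) | (0 | 0)) :: ··c··> s3
  s2 = b.(0 + 0) :: ··b··> s4
  s3 = 0 | ((0 + 0) | (0 | 0)) :: (no moves)
  s4 = 0 + 0 :: (no moves)
LTS(Q): 5 reachable states
  t0 = a.c.0 | ((0 + 0) | (0 | 0)) + a.b.(0 + 0) :: ··a··> t1, ··a··> t2
  t1 = b.(0 + 0) :: ··b··> t3
  t2 = c.0 | ((0 + 0) | (0 | 0)) :: ··c··> t4
  t3 = 0 + 0 :: (no moves)
  t4 = 0 | ((0 + 0) | (0 | 0)) :: (no moves)
Bisimilarity quotient blocks:
  B0 = {s0}
  B1 = {s2, t1}
  B2 = {s3, s4, t3, t4}
  B3 = {s1, t2}
  B4 = {t0}
s0 ∈ B0, t0 ∈ B4 → different blocks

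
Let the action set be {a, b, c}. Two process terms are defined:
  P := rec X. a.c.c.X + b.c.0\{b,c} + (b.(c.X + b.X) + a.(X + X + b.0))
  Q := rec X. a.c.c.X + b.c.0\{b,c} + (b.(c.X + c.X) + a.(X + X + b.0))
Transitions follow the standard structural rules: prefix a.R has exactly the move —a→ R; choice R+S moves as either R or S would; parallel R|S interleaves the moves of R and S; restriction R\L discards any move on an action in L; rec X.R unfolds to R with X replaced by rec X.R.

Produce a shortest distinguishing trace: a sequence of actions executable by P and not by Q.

LTS(P): 8 reachable states
  p0 = rec X. a.c.c.X + b.c.0\{b,c} + (b.(c.X + b.X) + a.(X + X + b.0)) → --a--▸ p1, --a--▸ p2, --b--▸ p3, --b--▸ p4
  p1 = (rec X. a.c.c.X + b.c.0\{b,c} + (b.(c.X + b.X) + a.(X + X + b.0))) + (rec X. a.c.c.X + b.c.0\{b,c} + (b.(c.X + b.X) + a.(X + X + b.0))) + b.0 → --a--▸ p1, --a--▸ p2, --b--▸ p3, --b--▸ p4, --b--▸ p5
  p2 = c.c.(rec X. a.c.c.X + b.c.0\{b,c} + (b.(c.X + b.X) + a.(X + X + b.0))) → --c--▸ p6
  p3 = c.(rec X. a.c.c.X + b.c.0\{b,c} + (b.(c.X + b.X) + a.(X + X + b.0))) + b.(rec X. a.c.c.X + b.c.0\{b,c} + (b.(c.X + b.X) + a.(X + X + b.0))) → --b--▸ p0, --c--▸ p0
  p4 = c.0\{b,c} → --c--▸ p7
  p5 = 0 → deadlocked
  p6 = c.(rec X. a.c.c.X + b.c.0\{b,c} + (b.(c.X + b.X) + a.(X + X + b.0))) → --c--▸ p0
  p7 = 0\{b,c} → deadlocked
LTS(Q): 8 reachable states
  q0 = rec X. a.c.c.X + b.c.0\{b,c} + (b.(c.X + c.X) + a.(X + X + b.0)) → --a--▸ q1, --a--▸ q2, --b--▸ q3, --b--▸ q4
  q1 = (rec X. a.c.c.X + b.c.0\{b,c} + (b.(c.X + c.X) + a.(X + X + b.0))) + (rec X. a.c.c.X + b.c.0\{b,c} + (b.(c.X + c.X) + a.(X + X + b.0))) + b.0 → --a--▸ q1, --a--▸ q2, --b--▸ q3, --b--▸ q4, --b--▸ q5
  q2 = c.c.(rec X. a.c.c.X + b.c.0\{b,c} + (b.(c.X + c.X) + a.(X + X + b.0))) → --c--▸ q6
  q3 = c.(rec X. a.c.c.X + b.c.0\{b,c} + (b.(c.X + c.X) + a.(X + X + b.0))) + c.(rec X. a.c.c.X + b.c.0\{b,c} + (b.(c.X + c.X) + a.(X + X + b.0))) → --c--▸ q0
  q4 = c.0\{b,c} → --c--▸ q7
  q5 = 0 → deadlocked
  q6 = c.(rec X. a.c.c.X + b.c.0\{b,c} + (b.(c.X + c.X) + a.(X + X + b.0))) → --c--▸ q0
  q7 = 0\{b,c} → deadlocked
Executing bb from P (initial set {p0}):
  step 1 (b): {p3, p4}
  step 2 (b): {p0}
  ✓ P
Executing bb from Q (initial set {q0}):
  step 1 (b): {q3, q4}
  step 2 (b): ∅ (Q stuck)

bb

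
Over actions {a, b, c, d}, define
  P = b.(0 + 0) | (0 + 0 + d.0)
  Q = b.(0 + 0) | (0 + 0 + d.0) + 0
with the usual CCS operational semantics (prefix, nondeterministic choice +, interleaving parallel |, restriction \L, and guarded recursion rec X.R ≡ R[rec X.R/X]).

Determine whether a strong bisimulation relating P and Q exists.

LTS(P): 4 reachable states
  m0 = b.(0 + 0) | (0 + 0 + d.0) | -b-> m1, -d-> m2
  m1 = (0 + 0) | (0 + 0 + d.0) | -d-> m3
  m2 = b.(0 + 0) | 0 | -b-> m3
  m3 = (0 + 0) | 0 | ∅
LTS(Q): 4 reachable states
  n0 = b.(0 + 0) | (0 + 0 + d.0) + 0 | -b-> n1, -d-> n2
  n1 = (0 + 0) | (0 + 0 + d.0) | -d-> n3
  n2 = b.(0 + 0) | 0 | -b-> n3
  n3 = (0 + 0) | 0 | ∅
Bisimilarity quotient blocks:
  B0 = {m0, n0}
  B1 = {m1, n1}
  B2 = {m3, n3}
  B3 = {m2, n2}
m0 ∈ B0, n0 ∈ B0 → same block

YES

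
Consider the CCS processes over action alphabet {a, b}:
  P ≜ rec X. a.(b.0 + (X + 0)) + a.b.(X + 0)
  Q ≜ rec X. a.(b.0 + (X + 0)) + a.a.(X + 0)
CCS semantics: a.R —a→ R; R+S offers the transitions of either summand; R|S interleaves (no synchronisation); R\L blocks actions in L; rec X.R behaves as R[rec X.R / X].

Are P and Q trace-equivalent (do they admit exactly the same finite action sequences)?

NO — witness ⟨aba⟩

LTS(P): 5 reachable states
  m0 = rec X. a.(b.0 + (X + 0)) + a.b.(X + 0) | -a-> m1, -a-> m2
  m1 = b.((rec X. a.(b.0 + (X + 0)) + a.b.(X + 0)) + 0) | -b-> m3
  m2 = b.0 + ((rec X. a.(b.0 + (X + 0)) + a.b.(X + 0)) + 0) | -a-> m1, -a-> m2, -b-> m4
  m3 = (rec X. a.(b.0 + (X + 0)) + a.b.(X + 0)) + 0 | -a-> m1, -a-> m2
  m4 = 0 | ·
LTS(Q): 5 reachable states
  n0 = rec X. a.(b.0 + (X + 0)) + a.a.(X + 0) | -a-> n1, -a-> n2
  n1 = a.((rec X. a.(b.0 + (X + 0)) + a.a.(X + 0)) + 0) | -a-> n3
  n2 = b.0 + ((rec X. a.(b.0 + (X + 0)) + a.a.(X + 0)) + 0) | -a-> n1, -a-> n2, -b-> n4
  n3 = (rec X. a.(b.0 + (X + 0)) + a.a.(X + 0)) + 0 | -a-> n1, -a-> n2
  n4 = 0 | ·
Executing aba from P (initial set {m0}):
  step 1 (a): {m1, m2}
  step 2 (b): {m3, m4}
  step 3 (a): {m1, m2}
  ✓ P
Executing aba from Q (initial set {n0}):
  step 1 (a): {n1, n2}
  step 2 (b): {n4}
  step 3 (a): no successor for Q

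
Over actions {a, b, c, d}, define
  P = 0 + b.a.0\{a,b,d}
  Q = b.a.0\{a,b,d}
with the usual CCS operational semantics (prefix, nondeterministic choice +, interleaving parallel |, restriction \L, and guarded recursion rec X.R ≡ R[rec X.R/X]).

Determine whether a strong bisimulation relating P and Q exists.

LTS(P): 3 reachable states
  p0 = 0 + b.a.0\{a,b,d} :: =b=> p1
  p1 = a.0\{a,b,d} :: =a=> p2
  p2 = 0\{a,b,d} :: stopped
LTS(Q): 3 reachable states
  q0 = b.a.0\{a,b,d} :: =b=> q1
  q1 = a.0\{a,b,d} :: =a=> q2
  q2 = 0\{a,b,d} :: stopped
Bisimilarity quotient blocks:
  B0 = {p0, q0}
  B1 = {p1, q1}
  B2 = {p2, q2}
p0 ∈ B0, q0 ∈ B0 → same block

bisimilar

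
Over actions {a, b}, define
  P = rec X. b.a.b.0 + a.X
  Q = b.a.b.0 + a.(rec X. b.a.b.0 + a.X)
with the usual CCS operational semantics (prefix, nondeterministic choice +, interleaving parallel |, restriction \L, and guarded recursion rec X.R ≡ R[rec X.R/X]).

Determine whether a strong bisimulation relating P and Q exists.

YES

Reachable graph of P (4 states):
  s0 = rec X. b.a.b.0 + a.X ⊢ -a-> s0, -b-> s1
  s1 = a.b.0 ⊢ -a-> s2
  s2 = b.0 ⊢ -b-> s3
  s3 = 0 ⊢ deadlocked
Reachable graph of Q (5 states):
  t0 = b.a.b.0 + a.(rec X. b.a.b.0 + a.X) ⊢ -a-> t1, -b-> t2
  t1 = rec X. b.a.b.0 + a.X ⊢ -a-> t1, -b-> t2
  t2 = a.b.0 ⊢ -a-> t3
  t3 = b.0 ⊢ -b-> t4
  t4 = 0 ⊢ deadlocked
Partition-refinement fixed point:
  B0 = {s0, t0, t1}
  B1 = {s1, t2}
  B2 = {s2, t3}
  B3 = {s3, t4}
s0 ∈ B0, t0 ∈ B0 → same block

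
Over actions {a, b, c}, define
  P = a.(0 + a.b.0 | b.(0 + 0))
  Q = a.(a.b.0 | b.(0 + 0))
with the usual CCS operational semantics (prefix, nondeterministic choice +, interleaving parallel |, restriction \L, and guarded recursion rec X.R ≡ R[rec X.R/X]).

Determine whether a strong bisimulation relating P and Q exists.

LTS(P): 7 reachable states
  p0 = a.(0 + a.b.0 | b.(0 + 0)) | =a=> p1
  p1 = 0 + a.b.0 | b.(0 + 0) | =a=> p2, =b=> p3
  p2 = b.0 | b.(0 + 0) | =b=> p4, =b=> p5
  p3 = a.b.0 | (0 + 0) | =a=> p5
  p4 = 0 | b.(0 + 0) | =b=> p6
  p5 = b.0 | (0 + 0) | =b=> p6
  p6 = 0 | (0 + 0) | ·
LTS(Q): 7 reachable states
  q0 = a.(a.b.0 | b.(0 + 0)) | =a=> q1
  q1 = a.b.0 | b.(0 + 0) | =a=> q2, =b=> q3
  q2 = b.0 | b.(0 + 0) | =b=> q4, =b=> q5
  q3 = a.b.0 | (0 + 0) | =a=> q5
  q4 = 0 | b.(0 + 0) | =b=> q6
  q5 = b.0 | (0 + 0) | =b=> q6
  q6 = 0 | (0 + 0) | ·
Partition-refinement fixed point:
  B0 = {p0, q0}
  B1 = {p1, q1}
  B2 = {p2, q2}
  B3 = {p4, p5, q4, q5}
  B4 = {p6, q6}
  B5 = {p3, q3}
p0 ∈ B0, q0 ∈ B0 → same block

YES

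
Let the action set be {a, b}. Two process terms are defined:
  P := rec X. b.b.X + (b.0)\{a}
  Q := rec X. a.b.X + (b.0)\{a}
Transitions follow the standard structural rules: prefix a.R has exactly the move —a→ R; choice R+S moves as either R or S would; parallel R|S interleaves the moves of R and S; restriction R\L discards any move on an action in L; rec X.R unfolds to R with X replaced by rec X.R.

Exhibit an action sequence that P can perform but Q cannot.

bb

Reachable graph of P (3 states):
  p0 = rec X. b.b.X + (b.0)\{a} → --b--▸ p1, --b--▸ p2
  p1 = 0\{a} → stopped
  p2 = b.(rec X. b.b.X + (b.0)\{a}) → --b--▸ p0
Reachable graph of Q (3 states):
  q0 = rec X. a.b.X + (b.0)\{a} → --a--▸ q1, --b--▸ q2
  q1 = b.(rec X. a.b.X + (b.0)\{a}) → --b--▸ q0
  q2 = 0\{a} → stopped
Trace ⟨bb⟩ through P, begin at {p0}:
  step 1 (b): {p1, p2}
  step 2 (b): {p0}
  — P admits the full trace.
Trace ⟨bb⟩ through Q, begin at {q0}:
  step 1 (b): {q2}
  step 2 (b): no successor for Q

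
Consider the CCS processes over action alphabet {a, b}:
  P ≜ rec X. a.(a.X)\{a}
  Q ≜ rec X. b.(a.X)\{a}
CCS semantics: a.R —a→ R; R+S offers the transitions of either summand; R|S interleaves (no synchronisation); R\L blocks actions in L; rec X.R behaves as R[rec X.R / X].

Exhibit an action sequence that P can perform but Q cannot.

a

Reachable graph of P (2 states):
  m0 = rec X. a.(a.X)\{a} :: -a-> m1
  m1 = (a.(rec X. a.(a.X)\{a}))\{a} :: deadlocked
Reachable graph of Q (2 states):
  n0 = rec X. b.(a.X)\{a} :: -b-> n1
  n1 = (a.(rec X. b.(a.X)\{a}))\{a} :: deadlocked
Executing a from P (initial set {m0}):
  after a @ step 1: {m1}
  — P admits the full trace.
Executing a from Q (initial set {n0}):
  after a @ step 1: ∅  — Q cannot continue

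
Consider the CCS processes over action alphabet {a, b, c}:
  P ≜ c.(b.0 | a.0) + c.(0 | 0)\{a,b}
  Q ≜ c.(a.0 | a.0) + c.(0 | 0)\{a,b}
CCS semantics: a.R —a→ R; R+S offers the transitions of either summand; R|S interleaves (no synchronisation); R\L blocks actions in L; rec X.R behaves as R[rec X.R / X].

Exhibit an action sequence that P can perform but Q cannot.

cb

P's transition system — 6 states:
  u0 = c.(b.0 | a.0) + c.(0 | 0)\{a,b} :: =c=> u1, =c=> u2
  u1 = (0 | 0)\{a,b} :: ·
  u2 = b.0 | a.0 :: =a=> u3, =b=> u4
  u3 = b.0 | 0 :: =b=> u5
  u4 = 0 | a.0 :: =a=> u5
  u5 = 0 | 0 :: ·
Q's transition system — 6 states:
  v0 = c.(a.0 | a.0) + c.(0 | 0)\{a,b} :: =c=> v1, =c=> v2
  v1 = (0 | 0)\{a,b} :: ·
  v2 = a.0 | a.0 :: =a=> v3, =a=> v4
  v3 = 0 | a.0 :: =a=> v5
  v4 = a.0 | 0 :: =a=> v5
  v5 = 0 | 0 :: ·
Run σ = ⟨cb⟩ on P: start {u0}
  [1] c ⇒ {u1, u2}
  [2] b ⇒ {u4}
  ✓ P
Run σ = ⟨cb⟩ on Q: start {v0}
  [1] c ⇒ {v1, v2}
  [2] b ⇒ ∅ (Q stuck)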